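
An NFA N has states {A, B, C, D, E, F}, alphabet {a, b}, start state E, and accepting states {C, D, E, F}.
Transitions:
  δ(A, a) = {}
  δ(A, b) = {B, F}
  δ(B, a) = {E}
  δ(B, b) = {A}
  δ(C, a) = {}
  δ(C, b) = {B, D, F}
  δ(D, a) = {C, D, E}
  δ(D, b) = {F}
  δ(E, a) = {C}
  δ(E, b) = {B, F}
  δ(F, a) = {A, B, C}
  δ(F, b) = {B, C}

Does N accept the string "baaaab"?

Start: {E}
read b: {B, F}
read a: {A, B, C, E}
read a: {C, E}
read a: {C}
read a: {}
The reachable set is empty and stays empty for the remaining 1 symbol.
Reachable ∩ accepting = {} — empty.

rejected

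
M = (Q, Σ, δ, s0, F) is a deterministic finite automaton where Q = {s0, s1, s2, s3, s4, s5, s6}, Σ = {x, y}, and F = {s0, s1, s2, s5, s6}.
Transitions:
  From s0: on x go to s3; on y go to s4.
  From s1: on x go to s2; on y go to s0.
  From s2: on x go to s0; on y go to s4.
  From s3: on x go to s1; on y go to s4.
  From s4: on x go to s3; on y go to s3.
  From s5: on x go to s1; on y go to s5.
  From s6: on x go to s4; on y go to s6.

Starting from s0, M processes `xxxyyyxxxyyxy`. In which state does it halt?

s0

s0 --x--> s3
s3 --x--> s1
s1 --x--> s2
s2 --y--> s4
s4 --y--> s3
s3 --y--> s4
s4 --x--> s3
s3 --x--> s1
s1 --x--> s2
s2 --y--> s4
s4 --y--> s3
s3 --x--> s1
s1 --y--> s0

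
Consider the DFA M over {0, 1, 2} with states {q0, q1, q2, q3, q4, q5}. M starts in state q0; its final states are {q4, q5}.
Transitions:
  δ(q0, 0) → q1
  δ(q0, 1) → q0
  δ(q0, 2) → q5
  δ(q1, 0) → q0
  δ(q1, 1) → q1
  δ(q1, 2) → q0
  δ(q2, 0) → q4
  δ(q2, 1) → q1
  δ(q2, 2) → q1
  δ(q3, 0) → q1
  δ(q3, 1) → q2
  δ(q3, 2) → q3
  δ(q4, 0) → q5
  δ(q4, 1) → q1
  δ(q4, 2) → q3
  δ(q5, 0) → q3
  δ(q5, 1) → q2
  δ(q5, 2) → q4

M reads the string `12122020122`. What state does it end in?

q0 --1--> q0
q0 --2--> q5
q5 --1--> q2
q2 --2--> q1
q1 --2--> q0
q0 --0--> q1
q1 --2--> q0
q0 --0--> q1
q1 --1--> q1
q1 --2--> q0
q0 --2--> q5

q5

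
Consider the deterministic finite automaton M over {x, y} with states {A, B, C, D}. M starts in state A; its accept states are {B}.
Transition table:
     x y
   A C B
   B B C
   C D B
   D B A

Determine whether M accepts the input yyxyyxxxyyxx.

A --y--> B
B --y--> C
C --x--> D
D --y--> A
A --y--> B
B --x--> B
B --x--> B
B --x--> B
B --y--> C
C --y--> B
B --x--> B
B --x--> B
End in state B, which is an accepting state.

accepted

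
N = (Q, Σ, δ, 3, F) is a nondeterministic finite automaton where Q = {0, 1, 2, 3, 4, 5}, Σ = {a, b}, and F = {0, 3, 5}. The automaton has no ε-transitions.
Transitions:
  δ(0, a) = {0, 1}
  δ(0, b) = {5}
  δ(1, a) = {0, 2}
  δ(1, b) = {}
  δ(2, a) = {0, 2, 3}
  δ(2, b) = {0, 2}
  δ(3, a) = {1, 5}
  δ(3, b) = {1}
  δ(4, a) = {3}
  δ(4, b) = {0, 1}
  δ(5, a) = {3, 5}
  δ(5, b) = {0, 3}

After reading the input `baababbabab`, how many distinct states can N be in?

5

Start: {3}
read b: {1}
read a: {0, 2}
read a: {0, 1, 2, 3}
read b: {0, 1, 2, 5}
read a: {0, 1, 2, 3, 5}
read b: {0, 1, 2, 3, 5}
read b: {0, 1, 2, 3, 5}
read a: {0, 1, 2, 3, 5}
read b: {0, 1, 2, 3, 5}
read a: {0, 1, 2, 3, 5}
read b: {0, 1, 2, 3, 5}
Final reachable set {0, 1, 2, 3, 5} has 5 states.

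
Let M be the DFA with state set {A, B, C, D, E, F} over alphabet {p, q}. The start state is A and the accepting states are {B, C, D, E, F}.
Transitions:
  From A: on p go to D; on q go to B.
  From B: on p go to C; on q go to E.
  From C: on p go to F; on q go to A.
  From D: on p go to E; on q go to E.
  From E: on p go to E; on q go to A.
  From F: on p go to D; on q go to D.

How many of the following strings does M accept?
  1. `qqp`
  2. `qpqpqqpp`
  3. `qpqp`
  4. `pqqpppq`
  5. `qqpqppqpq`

4

`qqp`: accepted
`qpqpqqpp`: accepted
`qpqp`: accepted
`pqqpppq`: rejected
`qqpqppqpq`: accepted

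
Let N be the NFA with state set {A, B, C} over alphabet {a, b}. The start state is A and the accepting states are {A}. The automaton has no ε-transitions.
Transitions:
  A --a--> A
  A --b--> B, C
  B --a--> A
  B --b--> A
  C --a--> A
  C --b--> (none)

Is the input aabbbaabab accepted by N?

rejected

Start: {A}
read a: {A}
read a: {A}
read b: {B, C}
read b: {A}
read b: {B, C}
read a: {A}
read a: {A}
read b: {B, C}
read a: {A}
read b: {B, C}
Reachable ∩ accepting = {} — empty.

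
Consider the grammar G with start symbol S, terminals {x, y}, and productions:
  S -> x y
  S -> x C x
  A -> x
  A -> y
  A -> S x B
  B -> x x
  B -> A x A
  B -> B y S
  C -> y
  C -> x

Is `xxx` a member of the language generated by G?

yes

S ⇒ xCx ⇒ xxx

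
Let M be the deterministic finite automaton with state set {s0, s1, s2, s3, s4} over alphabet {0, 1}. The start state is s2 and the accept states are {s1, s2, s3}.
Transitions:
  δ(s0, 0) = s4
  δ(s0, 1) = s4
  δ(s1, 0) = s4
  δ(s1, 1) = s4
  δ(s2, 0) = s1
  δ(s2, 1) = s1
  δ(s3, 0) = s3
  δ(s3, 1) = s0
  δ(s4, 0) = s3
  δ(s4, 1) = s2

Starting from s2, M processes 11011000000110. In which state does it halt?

s2 --1--> s1
s1 --1--> s4
s4 --0--> s3
s3 --1--> s0
s0 --1--> s4
s4 --0--> s3
s3 --0--> s3
s3 --0--> s3
s3 --0--> s3
s3 --0--> s3
s3 --0--> s3
s3 --1--> s0
s0 --1--> s4
s4 --0--> s3

s3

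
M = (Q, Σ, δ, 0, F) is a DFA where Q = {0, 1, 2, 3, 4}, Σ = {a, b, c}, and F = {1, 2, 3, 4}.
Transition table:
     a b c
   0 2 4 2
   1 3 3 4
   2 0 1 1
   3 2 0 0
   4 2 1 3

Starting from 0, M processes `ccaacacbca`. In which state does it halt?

0 --c--> 2
2 --c--> 1
1 --a--> 3
3 --a--> 2
2 --c--> 1
1 --a--> 3
3 --c--> 0
0 --b--> 4
4 --c--> 3
3 --a--> 2

2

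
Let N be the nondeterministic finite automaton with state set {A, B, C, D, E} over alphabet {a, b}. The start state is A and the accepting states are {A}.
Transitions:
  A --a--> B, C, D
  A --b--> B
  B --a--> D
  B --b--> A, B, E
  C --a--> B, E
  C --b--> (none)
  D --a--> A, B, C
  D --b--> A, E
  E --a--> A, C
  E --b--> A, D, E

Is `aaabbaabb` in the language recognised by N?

Start: {A}
read a: {B, C, D}
read a: {A, B, C, D, E}
read a: {A, B, C, D, E}
read b: {A, B, D, E}
read b: {A, B, D, E}
read a: {A, B, C, D}
read a: {A, B, C, D, E}
read b: {A, B, D, E}
read b: {A, B, D, E}
Reachable ∩ accepting = {A} — nonempty.

accepted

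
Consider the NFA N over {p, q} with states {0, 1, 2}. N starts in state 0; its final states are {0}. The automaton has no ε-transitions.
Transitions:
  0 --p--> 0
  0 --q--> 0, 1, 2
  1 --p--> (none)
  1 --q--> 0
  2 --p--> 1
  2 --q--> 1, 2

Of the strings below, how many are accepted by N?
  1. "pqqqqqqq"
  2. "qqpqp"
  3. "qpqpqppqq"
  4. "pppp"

4

"pqqqqqqq": accepted
"qqpqp": accepted
"qpqpqppqq": accepted
"pppp": accepted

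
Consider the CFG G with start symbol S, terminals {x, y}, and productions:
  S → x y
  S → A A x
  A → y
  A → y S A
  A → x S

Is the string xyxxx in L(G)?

no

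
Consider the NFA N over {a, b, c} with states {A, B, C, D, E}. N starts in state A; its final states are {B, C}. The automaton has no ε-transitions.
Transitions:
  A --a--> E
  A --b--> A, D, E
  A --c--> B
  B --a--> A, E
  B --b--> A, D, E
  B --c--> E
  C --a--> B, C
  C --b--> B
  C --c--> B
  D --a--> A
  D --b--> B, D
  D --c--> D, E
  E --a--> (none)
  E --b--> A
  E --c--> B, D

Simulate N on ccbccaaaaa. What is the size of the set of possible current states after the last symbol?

0

Start: {A}
read c: {B}
read c: {E}
read b: {A}
read c: {B}
read c: {E}
read a: {}
The reachable set is empty and stays empty for the remaining 4 symbols.
Final reachable set {} has 0 states.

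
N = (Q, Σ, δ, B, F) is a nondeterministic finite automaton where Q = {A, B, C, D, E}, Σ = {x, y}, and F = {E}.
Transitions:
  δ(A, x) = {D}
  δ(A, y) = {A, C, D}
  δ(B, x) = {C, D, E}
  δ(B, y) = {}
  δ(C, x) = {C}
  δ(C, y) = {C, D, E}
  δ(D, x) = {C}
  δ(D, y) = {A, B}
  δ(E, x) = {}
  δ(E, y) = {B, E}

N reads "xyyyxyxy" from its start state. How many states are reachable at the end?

5

Start: {B}
read x: {C, D, E}
read y: {A, B, C, D, E}
read y: {A, B, C, D, E}
read y: {A, B, C, D, E}
read x: {C, D, E}
read y: {A, B, C, D, E}
read x: {C, D, E}
read y: {A, B, C, D, E}
Final reachable set {A, B, C, D, E} has 5 states.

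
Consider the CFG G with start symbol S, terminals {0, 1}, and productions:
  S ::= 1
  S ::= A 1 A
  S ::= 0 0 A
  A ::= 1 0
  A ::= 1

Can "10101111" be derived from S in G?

no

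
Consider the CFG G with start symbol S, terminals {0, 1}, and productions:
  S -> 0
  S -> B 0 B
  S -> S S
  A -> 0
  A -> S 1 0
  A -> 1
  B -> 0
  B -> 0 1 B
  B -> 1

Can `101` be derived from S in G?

S ⇒ B0B ⇒ 10B ⇒ 101

yes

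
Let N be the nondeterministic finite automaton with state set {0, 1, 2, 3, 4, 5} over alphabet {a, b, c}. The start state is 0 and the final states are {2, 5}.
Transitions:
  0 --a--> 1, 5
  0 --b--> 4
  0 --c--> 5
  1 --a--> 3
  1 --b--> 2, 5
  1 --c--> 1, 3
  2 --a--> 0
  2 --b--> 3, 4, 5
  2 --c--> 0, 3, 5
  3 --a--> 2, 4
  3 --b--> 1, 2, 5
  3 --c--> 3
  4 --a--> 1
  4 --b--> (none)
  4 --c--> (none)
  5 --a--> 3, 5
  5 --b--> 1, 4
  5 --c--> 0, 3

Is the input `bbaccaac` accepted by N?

rejected

Start: {0}
read b: {4}
read b: {}
The reachable set is empty and stays empty for the remaining 6 symbols.
Reachable ∩ accepting = {} — empty.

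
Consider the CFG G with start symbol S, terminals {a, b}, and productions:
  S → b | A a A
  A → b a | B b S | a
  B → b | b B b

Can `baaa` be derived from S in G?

S ⇒ AaA ⇒ baaA ⇒ baaa

yes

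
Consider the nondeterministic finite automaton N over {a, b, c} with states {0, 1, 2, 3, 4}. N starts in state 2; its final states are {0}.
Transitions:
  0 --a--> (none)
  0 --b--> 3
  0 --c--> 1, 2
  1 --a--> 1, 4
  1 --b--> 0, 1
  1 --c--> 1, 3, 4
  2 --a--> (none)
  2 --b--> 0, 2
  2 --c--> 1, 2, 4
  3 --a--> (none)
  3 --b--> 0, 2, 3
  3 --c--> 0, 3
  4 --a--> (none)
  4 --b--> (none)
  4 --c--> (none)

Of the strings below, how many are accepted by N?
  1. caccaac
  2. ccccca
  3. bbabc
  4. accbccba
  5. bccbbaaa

0

caccaac: rejected
ccccca: rejected
bbabc: rejected
accbccba: rejected
bccbbaaa: rejected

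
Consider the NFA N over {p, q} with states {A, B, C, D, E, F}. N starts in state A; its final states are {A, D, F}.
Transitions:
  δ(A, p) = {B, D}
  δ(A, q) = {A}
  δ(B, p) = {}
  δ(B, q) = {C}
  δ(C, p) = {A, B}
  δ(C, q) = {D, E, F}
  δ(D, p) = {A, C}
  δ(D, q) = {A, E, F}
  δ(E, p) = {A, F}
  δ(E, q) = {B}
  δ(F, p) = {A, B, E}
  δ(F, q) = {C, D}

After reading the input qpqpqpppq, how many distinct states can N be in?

6

Start: {A}
read q: {A}
read p: {B, D}
read q: {A, C, E, F}
read p: {A, B, D, E, F}
read q: {A, B, C, D, E, F}
read p: {A, B, C, D, E, F}
read p: {A, B, C, D, E, F}
read p: {A, B, C, D, E, F}
read q: {A, B, C, D, E, F}
Final reachable set {A, B, C, D, E, F} has 6 states.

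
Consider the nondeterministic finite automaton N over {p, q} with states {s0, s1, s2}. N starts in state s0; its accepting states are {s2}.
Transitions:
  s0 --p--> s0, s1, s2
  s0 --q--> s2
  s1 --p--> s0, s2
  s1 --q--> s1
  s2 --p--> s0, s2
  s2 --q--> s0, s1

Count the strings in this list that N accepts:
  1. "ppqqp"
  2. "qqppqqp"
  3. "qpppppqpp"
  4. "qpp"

4

"ppqqp": accepted
"qqppqqp": accepted
"qpppppqpp": accepted
"qpp": accepted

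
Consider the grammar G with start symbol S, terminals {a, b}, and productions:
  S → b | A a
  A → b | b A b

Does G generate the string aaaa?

no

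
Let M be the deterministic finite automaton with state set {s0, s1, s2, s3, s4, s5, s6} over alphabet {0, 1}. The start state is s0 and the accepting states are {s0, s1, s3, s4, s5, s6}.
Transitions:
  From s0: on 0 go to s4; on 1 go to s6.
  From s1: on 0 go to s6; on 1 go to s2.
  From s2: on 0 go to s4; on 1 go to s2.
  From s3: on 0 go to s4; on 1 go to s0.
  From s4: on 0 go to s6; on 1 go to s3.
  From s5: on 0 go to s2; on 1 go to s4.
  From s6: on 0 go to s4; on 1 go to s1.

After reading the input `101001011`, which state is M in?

s0 --1--> s6
s6 --0--> s4
s4 --1--> s3
s3 --0--> s4
s4 --0--> s6
s6 --1--> s1
s1 --0--> s6
s6 --1--> s1
s1 --1--> s2

s2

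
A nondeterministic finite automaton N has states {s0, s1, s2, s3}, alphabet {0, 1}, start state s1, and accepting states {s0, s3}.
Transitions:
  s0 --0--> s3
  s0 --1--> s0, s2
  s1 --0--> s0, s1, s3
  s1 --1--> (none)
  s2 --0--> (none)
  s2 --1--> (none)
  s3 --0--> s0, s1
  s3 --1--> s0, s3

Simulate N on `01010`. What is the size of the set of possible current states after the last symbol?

Start: {s1}
read 0: {s0, s1, s3}
read 1: {s0, s2, s3}
read 0: {s0, s1, s3}
read 1: {s0, s2, s3}
read 0: {s0, s1, s3}
Final reachable set {s0, s1, s3} has 3 states.

3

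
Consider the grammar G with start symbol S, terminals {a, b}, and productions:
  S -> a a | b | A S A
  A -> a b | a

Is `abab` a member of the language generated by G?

yes

S ⇒ ASA ⇒ aSA ⇒ abA ⇒ abab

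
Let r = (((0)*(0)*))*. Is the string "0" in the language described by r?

Split into 1 piece 0; each matches ((0)*(0)*).

yes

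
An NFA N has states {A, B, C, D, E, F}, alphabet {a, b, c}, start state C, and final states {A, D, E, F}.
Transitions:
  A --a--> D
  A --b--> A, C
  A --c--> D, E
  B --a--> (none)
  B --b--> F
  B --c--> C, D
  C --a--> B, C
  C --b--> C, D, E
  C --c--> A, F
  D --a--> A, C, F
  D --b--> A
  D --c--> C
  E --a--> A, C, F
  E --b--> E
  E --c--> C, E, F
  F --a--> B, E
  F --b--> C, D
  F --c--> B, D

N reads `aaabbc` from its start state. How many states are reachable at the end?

Start: {C}
read a: {B, C}
read a: {B, C}
read a: {B, C}
read b: {C, D, E, F}
read b: {A, C, D, E}
read c: {A, C, D, E, F}
Final reachable set {A, C, D, E, F} has 5 states.

5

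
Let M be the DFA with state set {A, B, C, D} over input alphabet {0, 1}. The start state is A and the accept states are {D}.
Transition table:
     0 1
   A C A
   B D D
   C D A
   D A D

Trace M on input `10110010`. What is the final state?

A

A --1--> A
A --0--> C
C --1--> A
A --1--> A
A --0--> C
C --0--> D
D --1--> D
D --0--> A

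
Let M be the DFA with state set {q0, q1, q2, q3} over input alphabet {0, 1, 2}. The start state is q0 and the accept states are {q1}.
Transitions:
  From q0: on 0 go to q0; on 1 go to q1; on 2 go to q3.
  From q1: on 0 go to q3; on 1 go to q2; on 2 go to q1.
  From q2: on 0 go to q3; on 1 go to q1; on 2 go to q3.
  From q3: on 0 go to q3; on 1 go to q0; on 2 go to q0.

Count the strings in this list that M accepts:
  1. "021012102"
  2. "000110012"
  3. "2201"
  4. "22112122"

"021012102": rejected
"000110012": rejected
"2201": accepted
"22112122": rejected

1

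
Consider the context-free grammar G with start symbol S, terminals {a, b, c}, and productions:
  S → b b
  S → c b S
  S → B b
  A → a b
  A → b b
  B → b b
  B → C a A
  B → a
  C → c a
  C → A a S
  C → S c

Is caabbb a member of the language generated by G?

S ⇒ Bb ⇒ CaAb ⇒ caaAb ⇒ caabbb

yes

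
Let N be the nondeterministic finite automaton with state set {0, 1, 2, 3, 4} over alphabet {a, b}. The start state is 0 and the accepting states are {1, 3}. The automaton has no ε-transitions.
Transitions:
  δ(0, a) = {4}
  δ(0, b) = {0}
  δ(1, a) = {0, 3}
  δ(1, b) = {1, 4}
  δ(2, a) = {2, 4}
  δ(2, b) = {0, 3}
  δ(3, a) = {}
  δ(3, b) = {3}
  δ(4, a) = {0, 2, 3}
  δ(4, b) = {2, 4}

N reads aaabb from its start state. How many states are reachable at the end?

Start: {0}
read a: {4}
read a: {0, 2, 3}
read a: {2, 4}
read b: {0, 2, 3, 4}
read b: {0, 2, 3, 4}
Final reachable set {0, 2, 3, 4} has 4 states.

4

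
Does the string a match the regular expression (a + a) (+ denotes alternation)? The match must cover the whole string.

yes

The left alternative a matches a.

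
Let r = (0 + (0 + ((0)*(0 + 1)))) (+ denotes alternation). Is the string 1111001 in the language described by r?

Neither 0 nor (0+((0)*(0+1))) matches 1111001.

no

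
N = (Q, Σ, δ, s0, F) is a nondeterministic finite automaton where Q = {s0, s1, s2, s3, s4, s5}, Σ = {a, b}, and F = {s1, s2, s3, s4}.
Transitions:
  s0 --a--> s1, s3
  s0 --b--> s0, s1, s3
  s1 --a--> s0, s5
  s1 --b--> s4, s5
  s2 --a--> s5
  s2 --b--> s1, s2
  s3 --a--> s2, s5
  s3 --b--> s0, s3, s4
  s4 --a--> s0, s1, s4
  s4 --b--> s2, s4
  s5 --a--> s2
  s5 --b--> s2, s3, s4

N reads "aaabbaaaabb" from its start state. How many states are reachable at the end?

6

Start: {s0}
read a: {s1, s3}
read a: {s0, s2, s5}
read a: {s1, s2, s3, s5}
read b: {s0, s1, s2, s3, s4, s5}
read b: {s0, s1, s2, s3, s4, s5}
read a: {s0, s1, s2, s3, s4, s5}
read a: {s0, s1, s2, s3, s4, s5}
read a: {s0, s1, s2, s3, s4, s5}
read a: {s0, s1, s2, s3, s4, s5}
read b: {s0, s1, s2, s3, s4, s5}
read b: {s0, s1, s2, s3, s4, s5}
Final reachable set {s0, s1, s2, s3, s4, s5} has 6 states.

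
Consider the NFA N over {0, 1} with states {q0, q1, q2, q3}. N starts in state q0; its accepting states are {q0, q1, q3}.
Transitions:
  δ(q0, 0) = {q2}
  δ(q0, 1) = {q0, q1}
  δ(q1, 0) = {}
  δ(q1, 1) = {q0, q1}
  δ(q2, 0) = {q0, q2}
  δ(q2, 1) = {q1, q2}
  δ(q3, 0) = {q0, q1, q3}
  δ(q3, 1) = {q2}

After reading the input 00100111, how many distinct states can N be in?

Start: {q0}
read 0: {q2}
read 0: {q0, q2}
read 1: {q0, q1, q2}
read 0: {q0, q2}
read 0: {q0, q2}
read 1: {q0, q1, q2}
read 1: {q0, q1, q2}
read 1: {q0, q1, q2}
Final reachable set {q0, q1, q2} has 3 states.

3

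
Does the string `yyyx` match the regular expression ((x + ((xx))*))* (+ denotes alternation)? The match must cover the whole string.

no

yyyx cannot be split into zero or more pieces each matching (x+((xx))*).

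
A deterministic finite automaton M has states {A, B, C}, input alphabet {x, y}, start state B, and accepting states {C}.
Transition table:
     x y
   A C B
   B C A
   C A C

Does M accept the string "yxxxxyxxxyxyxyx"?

B --y--> A
A --x--> C
C --x--> A
A --x--> C
C --x--> A
A --y--> B
B --x--> C
C --x--> A
A --x--> C
C --y--> C
C --x--> A
A --y--> B
B --x--> C
C --y--> C
C --x--> A
End in state A, which is not an accepting state.

rejected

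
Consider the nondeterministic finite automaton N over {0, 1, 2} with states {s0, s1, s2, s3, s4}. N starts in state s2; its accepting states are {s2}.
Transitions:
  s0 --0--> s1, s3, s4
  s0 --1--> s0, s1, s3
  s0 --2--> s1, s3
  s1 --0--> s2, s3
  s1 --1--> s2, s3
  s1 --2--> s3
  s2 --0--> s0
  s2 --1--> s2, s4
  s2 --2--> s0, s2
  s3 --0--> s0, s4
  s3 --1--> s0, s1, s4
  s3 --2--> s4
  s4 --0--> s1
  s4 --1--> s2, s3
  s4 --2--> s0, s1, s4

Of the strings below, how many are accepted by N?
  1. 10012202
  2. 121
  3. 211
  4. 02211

10012202: accepted
121: accepted
211: accepted
02211: accepted

4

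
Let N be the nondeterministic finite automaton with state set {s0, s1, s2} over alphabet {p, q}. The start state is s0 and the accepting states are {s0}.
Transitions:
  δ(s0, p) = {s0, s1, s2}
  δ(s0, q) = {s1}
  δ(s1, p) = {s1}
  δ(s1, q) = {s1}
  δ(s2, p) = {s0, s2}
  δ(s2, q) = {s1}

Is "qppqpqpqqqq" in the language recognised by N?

rejected

Start: {s0}
read q: {s1}
read p: {s1}
read p: {s1}
read q: {s1}
read p: {s1}
read q: {s1}
read p: {s1}
read q: {s1}
read q: {s1}
read q: {s1}
read q: {s1}
Reachable ∩ accepting = {} — empty.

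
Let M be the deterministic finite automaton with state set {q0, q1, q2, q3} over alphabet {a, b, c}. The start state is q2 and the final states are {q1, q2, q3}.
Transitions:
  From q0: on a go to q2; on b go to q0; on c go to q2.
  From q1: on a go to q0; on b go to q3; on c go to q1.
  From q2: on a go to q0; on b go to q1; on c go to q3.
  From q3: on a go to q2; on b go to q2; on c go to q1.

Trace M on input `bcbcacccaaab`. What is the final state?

q0

q2 --b--> q1
q1 --c--> q1
q1 --b--> q3
q3 --c--> q1
q1 --a--> q0
q0 --c--> q2
q2 --c--> q3
q3 --c--> q1
q1 --a--> q0
q0 --a--> q2
q2 --a--> q0
q0 --b--> q0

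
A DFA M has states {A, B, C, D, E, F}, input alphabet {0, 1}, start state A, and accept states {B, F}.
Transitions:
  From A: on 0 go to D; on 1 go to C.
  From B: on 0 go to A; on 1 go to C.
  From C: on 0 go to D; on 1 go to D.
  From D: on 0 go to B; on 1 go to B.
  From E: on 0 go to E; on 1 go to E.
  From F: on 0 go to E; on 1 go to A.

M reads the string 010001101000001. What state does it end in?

A --0--> D
D --1--> B
B --0--> A
A --0--> D
D --0--> B
B --1--> C
C --1--> D
D --0--> B
B --1--> C
C --0--> D
D --0--> B
B --0--> A
A --0--> D
D --0--> B
B --1--> C

C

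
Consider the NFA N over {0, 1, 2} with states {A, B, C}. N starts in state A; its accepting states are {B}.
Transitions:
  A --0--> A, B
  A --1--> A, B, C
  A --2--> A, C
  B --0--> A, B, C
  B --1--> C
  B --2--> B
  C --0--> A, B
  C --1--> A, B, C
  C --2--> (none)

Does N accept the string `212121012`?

Start: {A}
read 2: {A, C}
read 1: {A, B, C}
read 2: {A, B, C}
read 1: {A, B, C}
read 2: {A, B, C}
read 1: {A, B, C}
read 0: {A, B, C}
read 1: {A, B, C}
read 2: {A, B, C}
Reachable ∩ accepting = {B} — nonempty.

accepted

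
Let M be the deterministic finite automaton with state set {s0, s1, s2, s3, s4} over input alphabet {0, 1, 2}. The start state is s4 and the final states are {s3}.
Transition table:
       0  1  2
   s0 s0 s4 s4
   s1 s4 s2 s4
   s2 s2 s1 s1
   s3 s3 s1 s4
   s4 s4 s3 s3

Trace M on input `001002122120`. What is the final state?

s4 --0--> s4
s4 --0--> s4
s4 --1--> s3
s3 --0--> s3
s3 --0--> s3
s3 --2--> s4
s4 --1--> s3
s3 --2--> s4
s4 --2--> s3
s3 --1--> s1
s1 --2--> s4
s4 --0--> s4

s4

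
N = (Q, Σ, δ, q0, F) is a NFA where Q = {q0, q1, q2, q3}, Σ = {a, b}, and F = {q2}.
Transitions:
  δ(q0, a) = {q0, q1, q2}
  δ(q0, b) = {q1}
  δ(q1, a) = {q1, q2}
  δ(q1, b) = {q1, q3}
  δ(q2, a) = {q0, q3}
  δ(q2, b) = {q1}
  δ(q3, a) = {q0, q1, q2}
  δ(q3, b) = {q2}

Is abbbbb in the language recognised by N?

Start: {q0}
read a: {q0, q1, q2}
read b: {q1, q3}
read b: {q1, q2, q3}
read b: {q1, q2, q3}
read b: {q1, q2, q3}
read b: {q1, q2, q3}
Reachable ∩ accepting = {q2} — nonempty.

accepted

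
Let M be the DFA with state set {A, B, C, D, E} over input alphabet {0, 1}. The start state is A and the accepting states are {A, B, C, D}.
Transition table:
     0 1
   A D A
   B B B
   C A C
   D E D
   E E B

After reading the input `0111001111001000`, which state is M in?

B

A --0--> D
D --1--> D
D --1--> D
D --1--> D
D --0--> E
E --0--> E
E --1--> B
B --1--> B
B --1--> B
B --1--> B
B --0--> B
B --0--> B
B --1--> B
B --0--> B
B --0--> B
B --0--> B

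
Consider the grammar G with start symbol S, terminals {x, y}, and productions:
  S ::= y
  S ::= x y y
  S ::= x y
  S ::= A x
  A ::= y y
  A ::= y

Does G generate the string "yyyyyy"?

no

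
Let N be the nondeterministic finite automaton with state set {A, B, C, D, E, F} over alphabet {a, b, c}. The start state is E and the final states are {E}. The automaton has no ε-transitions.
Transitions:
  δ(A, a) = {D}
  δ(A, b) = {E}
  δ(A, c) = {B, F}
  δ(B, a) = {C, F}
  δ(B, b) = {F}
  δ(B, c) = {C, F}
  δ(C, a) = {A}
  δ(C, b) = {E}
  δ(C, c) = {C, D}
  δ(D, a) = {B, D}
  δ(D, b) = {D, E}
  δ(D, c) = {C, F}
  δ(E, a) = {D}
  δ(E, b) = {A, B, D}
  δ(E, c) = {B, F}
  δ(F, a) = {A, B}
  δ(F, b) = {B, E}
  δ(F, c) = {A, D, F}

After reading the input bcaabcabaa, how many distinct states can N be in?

Start: {E}
read b: {A, B, D}
read c: {B, C, F}
read a: {A, B, C, F}
read a: {A, B, C, D, F}
read b: {B, D, E, F}
read c: {A, B, C, D, F}
read a: {A, B, C, D, F}
read b: {B, D, E, F}
read a: {A, B, C, D, F}
read a: {A, B, C, D, F}
Final reachable set {A, B, C, D, F} has 5 states.

5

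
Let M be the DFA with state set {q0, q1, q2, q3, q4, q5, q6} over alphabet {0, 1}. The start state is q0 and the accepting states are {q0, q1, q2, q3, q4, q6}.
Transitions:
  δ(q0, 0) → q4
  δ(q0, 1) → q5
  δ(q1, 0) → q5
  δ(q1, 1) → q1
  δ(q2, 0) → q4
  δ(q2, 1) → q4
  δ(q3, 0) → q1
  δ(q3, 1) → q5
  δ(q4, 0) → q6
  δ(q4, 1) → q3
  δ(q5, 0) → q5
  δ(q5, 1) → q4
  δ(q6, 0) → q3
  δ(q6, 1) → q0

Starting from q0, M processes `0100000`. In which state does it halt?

q5

q0 --0--> q4
q4 --1--> q3
q3 --0--> q1
q1 --0--> q5
q5 --0--> q5
q5 --0--> q5
q5 --0--> q5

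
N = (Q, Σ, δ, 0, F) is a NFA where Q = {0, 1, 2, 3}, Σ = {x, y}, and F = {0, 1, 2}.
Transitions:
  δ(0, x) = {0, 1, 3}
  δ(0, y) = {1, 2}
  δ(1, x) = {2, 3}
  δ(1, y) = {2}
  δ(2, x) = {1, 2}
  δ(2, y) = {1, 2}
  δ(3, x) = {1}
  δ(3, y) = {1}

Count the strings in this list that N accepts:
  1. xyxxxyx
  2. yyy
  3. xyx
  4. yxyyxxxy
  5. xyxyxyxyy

5

xyxxxyx: accepted
yyy: accepted
xyx: accepted
yxyyxxxy: accepted
xyxyxyxyy: accepted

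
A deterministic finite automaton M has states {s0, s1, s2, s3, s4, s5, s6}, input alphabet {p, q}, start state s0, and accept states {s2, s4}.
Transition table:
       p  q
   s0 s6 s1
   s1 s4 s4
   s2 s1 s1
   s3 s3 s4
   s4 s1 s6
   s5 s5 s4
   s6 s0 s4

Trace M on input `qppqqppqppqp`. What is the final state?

s0

s0 --q--> s1
s1 --p--> s4
s4 --p--> s1
s1 --q--> s4
s4 --q--> s6
s6 --p--> s0
s0 --p--> s6
s6 --q--> s4
s4 --p--> s1
s1 --p--> s4
s4 --q--> s6
s6 --p--> s0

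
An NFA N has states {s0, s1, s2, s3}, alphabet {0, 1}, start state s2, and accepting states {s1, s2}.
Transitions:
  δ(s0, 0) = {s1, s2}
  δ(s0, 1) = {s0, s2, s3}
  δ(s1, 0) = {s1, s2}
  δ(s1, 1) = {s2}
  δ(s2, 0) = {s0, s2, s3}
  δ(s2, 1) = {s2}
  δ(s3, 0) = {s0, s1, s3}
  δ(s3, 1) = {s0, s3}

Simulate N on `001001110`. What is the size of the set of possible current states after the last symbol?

4

Start: {s2}
read 0: {s0, s2, s3}
read 0: {s0, s1, s2, s3}
read 1: {s0, s2, s3}
read 0: {s0, s1, s2, s3}
read 0: {s0, s1, s2, s3}
read 1: {s0, s2, s3}
read 1: {s0, s2, s3}
read 1: {s0, s2, s3}
read 0: {s0, s1, s2, s3}
Final reachable set {s0, s1, s2, s3} has 4 states.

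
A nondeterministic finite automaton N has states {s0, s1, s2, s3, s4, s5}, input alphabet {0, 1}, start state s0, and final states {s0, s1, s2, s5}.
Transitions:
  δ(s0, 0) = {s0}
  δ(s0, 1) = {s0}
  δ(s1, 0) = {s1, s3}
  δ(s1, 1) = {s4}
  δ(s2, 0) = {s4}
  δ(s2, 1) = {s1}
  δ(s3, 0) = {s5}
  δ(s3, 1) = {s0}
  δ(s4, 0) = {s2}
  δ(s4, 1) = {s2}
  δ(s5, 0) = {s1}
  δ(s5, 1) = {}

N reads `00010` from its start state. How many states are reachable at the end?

Start: {s0}
read 0: {s0}
read 0: {s0}
read 0: {s0}
read 1: {s0}
read 0: {s0}
Final reachable set {s0} has 1 state.

1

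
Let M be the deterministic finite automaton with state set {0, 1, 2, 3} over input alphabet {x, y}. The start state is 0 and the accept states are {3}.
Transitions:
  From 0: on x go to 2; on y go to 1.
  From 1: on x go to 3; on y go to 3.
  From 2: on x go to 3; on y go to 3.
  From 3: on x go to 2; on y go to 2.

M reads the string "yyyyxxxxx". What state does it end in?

2

0 --y--> 1
1 --y--> 3
3 --y--> 2
2 --y--> 3
3 --x--> 2
2 --x--> 3
3 --x--> 2
2 --x--> 3
3 --x--> 2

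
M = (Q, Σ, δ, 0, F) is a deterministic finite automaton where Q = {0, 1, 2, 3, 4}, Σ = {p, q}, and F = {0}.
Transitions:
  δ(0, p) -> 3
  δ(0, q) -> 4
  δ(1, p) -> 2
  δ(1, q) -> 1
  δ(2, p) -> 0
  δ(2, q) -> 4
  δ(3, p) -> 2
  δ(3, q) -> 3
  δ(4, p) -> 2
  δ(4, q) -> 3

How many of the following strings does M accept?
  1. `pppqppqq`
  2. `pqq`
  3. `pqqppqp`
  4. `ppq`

0

`pppqppqq`: rejected
`pqq`: rejected
`pqqppqp`: rejected
`ppq`: rejected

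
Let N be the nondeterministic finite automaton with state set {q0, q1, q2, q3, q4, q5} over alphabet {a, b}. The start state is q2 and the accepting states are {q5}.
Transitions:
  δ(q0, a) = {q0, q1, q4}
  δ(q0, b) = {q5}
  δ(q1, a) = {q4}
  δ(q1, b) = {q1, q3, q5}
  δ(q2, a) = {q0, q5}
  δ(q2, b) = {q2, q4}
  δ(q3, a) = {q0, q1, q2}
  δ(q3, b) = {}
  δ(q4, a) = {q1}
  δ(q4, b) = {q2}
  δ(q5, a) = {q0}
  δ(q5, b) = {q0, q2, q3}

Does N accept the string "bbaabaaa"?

rejected

Start: {q2}
read b: {q2, q4}
read b: {q2, q4}
read a: {q0, q1, q5}
read a: {q0, q1, q4}
read b: {q1, q2, q3, q5}
read a: {q0, q1, q2, q4, q5}
read a: {q0, q1, q4, q5}
read a: {q0, q1, q4}
Reachable ∩ accepting = {} — empty.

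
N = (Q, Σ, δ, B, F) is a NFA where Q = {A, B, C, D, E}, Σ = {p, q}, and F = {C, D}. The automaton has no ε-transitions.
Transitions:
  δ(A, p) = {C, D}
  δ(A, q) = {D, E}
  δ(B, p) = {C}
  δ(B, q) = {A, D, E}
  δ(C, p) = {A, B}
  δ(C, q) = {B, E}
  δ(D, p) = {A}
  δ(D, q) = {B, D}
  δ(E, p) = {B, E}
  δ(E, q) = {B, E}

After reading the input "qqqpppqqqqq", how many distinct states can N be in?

Start: {B}
read q: {A, D, E}
read q: {B, D, E}
read q: {A, B, D, E}
read p: {A, B, C, D, E}
read p: {A, B, C, D, E}
read p: {A, B, C, D, E}
read q: {A, B, D, E}
read q: {A, B, D, E}
read q: {A, B, D, E}
read q: {A, B, D, E}
read q: {A, B, D, E}
Final reachable set {A, B, D, E} has 4 states.

4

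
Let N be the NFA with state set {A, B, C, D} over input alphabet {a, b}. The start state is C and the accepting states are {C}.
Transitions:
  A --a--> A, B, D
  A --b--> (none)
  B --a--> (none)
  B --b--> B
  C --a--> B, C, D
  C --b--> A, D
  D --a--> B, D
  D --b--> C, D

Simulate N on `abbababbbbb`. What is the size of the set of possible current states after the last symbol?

4

Start: {C}
read a: {B, C, D}
read b: {A, B, C, D}
read b: {A, B, C, D}
read a: {A, B, C, D}
read b: {A, B, C, D}
read a: {A, B, C, D}
read b: {A, B, C, D}
read b: {A, B, C, D}
read b: {A, B, C, D}
read b: {A, B, C, D}
read b: {A, B, C, D}
Final reachable set {A, B, C, D} has 4 states.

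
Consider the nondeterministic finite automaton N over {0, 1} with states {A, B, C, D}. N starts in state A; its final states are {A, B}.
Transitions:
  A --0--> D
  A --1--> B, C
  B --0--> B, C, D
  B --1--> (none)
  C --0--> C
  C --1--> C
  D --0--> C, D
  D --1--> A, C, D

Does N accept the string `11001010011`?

rejected

Start: {A}
read 1: {B, C}
read 1: {C}
read 0: {C}
read 0: {C}
read 1: {C}
read 0: {C}
read 1: {C}
read 0: {C}
read 0: {C}
read 1: {C}
read 1: {C}
Reachable ∩ accepting = {} — empty.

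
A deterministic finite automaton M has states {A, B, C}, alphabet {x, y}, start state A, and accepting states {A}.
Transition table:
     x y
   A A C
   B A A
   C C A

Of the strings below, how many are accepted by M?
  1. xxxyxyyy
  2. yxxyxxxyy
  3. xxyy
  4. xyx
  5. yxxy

4

xxxyxyyy: accepted
yxxyxxxyy: accepted
xxyy: accepted
xyx: rejected
yxxy: accepted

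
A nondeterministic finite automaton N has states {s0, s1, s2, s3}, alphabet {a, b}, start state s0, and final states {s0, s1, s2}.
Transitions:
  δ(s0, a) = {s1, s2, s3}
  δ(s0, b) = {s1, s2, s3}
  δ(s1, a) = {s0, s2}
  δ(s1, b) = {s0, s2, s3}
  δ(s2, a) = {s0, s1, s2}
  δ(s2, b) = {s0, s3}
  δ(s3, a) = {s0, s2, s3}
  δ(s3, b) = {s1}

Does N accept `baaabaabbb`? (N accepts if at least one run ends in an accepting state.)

accepted

Start: {s0}
read b: {s1, s2, s3}
read a: {s0, s1, s2, s3}
read a: {s0, s1, s2, s3}
read a: {s0, s1, s2, s3}
read b: {s0, s1, s2, s3}
read a: {s0, s1, s2, s3}
read a: {s0, s1, s2, s3}
read b: {s0, s1, s2, s3}
read b: {s0, s1, s2, s3}
read b: {s0, s1, s2, s3}
Reachable ∩ accepting = {s0, s1, s2} — nonempty.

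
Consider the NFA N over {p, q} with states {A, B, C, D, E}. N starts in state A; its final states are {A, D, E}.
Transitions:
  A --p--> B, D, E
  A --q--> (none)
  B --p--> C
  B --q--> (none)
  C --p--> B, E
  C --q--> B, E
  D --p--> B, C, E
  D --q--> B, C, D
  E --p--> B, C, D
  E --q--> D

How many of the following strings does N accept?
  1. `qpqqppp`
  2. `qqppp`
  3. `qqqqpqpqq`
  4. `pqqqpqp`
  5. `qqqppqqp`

`qpqqppp`: rejected
`qqppp`: rejected
`qqqqpqpqq`: rejected
`pqqqpqp`: accepted
`qqqppqqp`: rejected

1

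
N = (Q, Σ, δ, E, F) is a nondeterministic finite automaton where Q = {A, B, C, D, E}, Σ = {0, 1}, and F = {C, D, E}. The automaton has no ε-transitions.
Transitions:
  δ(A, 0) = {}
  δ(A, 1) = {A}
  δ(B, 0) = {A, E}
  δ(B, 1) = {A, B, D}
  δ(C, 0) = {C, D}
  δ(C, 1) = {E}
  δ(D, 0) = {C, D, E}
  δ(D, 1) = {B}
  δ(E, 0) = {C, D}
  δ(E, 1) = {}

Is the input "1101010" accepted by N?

rejected

Start: {E}
read 1: {}
The reachable set is empty and stays empty for the remaining 6 symbols.
Reachable ∩ accepting = {} — empty.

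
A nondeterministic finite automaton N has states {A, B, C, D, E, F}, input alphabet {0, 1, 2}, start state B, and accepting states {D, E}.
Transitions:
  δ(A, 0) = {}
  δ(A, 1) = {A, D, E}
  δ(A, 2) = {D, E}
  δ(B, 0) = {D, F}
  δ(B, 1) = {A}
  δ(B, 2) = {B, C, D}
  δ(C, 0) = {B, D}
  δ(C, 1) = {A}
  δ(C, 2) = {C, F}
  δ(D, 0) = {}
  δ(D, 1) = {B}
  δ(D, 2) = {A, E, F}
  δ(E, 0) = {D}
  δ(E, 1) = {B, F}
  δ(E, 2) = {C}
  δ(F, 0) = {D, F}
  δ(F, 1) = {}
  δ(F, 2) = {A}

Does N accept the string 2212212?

accepted

Start: {B}
read 2: {B, C, D}
read 2: {A, B, C, D, E, F}
read 1: {A, B, D, E, F}
read 2: {A, B, C, D, E, F}
read 2: {A, B, C, D, E, F}
read 1: {A, B, D, E, F}
read 2: {A, B, C, D, E, F}
Reachable ∩ accepting = {D, E} — nonempty.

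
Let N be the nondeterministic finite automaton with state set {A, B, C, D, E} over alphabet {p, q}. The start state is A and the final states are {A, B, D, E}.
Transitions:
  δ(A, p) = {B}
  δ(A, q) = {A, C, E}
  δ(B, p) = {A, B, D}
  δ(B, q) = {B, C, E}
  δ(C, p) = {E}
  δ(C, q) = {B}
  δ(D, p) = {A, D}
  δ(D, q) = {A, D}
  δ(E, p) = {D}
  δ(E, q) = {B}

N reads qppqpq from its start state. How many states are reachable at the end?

5

Start: {A}
read q: {A, C, E}
read p: {B, D, E}
read p: {A, B, D}
read q: {A, B, C, D, E}
read p: {A, B, D, E}
read q: {A, B, C, D, E}
Final reachable set {A, B, C, D, E} has 5 states.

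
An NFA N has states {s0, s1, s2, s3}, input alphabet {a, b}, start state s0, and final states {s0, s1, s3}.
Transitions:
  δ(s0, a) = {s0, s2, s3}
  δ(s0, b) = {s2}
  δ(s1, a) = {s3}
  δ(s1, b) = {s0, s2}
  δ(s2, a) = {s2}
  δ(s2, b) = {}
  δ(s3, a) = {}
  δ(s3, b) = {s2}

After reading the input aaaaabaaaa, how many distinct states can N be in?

1

Start: {s0}
read a: {s0, s2, s3}
read a: {s0, s2, s3}
read a: {s0, s2, s3}
read a: {s0, s2, s3}
read a: {s0, s2, s3}
read b: {s2}
read a: {s2}
read a: {s2}
read a: {s2}
read a: {s2}
Final reachable set {s2} has 1 state.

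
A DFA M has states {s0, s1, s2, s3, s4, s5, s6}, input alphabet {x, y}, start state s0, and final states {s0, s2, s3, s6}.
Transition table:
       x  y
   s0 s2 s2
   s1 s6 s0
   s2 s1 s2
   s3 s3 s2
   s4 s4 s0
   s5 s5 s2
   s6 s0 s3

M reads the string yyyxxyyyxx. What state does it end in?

s0 --y--> s2
s2 --y--> s2
s2 --y--> s2
s2 --x--> s1
s1 --x--> s6
s6 --y--> s3
s3 --y--> s2
s2 --y--> s2
s2 --x--> s1
s1 --x--> s6

s6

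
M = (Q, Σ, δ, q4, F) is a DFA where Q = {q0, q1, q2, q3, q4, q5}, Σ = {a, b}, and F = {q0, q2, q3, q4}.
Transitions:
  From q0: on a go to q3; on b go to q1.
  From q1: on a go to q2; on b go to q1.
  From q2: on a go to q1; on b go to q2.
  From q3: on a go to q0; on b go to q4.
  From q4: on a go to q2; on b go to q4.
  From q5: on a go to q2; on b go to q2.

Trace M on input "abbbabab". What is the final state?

q4 --a--> q2
q2 --b--> q2
q2 --b--> q2
q2 --b--> q2
q2 --a--> q1
q1 --b--> q1
q1 --a--> q2
q2 --b--> q2

q2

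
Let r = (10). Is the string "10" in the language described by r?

yes

Split as 1·0: 1 matches 1 and 0 matches 0.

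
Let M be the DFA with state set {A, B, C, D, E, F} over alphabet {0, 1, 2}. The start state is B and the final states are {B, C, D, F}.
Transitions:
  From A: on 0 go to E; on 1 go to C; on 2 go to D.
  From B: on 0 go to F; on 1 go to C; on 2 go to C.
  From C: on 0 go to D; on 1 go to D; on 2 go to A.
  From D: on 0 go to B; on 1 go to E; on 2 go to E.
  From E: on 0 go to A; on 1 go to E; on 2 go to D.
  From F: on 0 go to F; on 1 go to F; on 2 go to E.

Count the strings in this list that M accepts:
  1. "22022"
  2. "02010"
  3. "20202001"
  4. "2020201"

3

"22022": rejected
"02010": accepted
"20202001": accepted
"2020201": accepted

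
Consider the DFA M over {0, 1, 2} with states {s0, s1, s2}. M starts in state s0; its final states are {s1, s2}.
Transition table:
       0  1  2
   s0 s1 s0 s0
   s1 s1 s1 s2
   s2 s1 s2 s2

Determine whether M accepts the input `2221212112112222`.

s0 --2--> s0
s0 --2--> s0
s0 --2--> s0
s0 --1--> s0
s0 --2--> s0
s0 --1--> s0
s0 --2--> s0
s0 --1--> s0
s0 --1--> s0
s0 --2--> s0
s0 --1--> s0
s0 --1--> s0
s0 --2--> s0
s0 --2--> s0
s0 --2--> s0
s0 --2--> s0
End in state s0, which is not an accepting state.

rejected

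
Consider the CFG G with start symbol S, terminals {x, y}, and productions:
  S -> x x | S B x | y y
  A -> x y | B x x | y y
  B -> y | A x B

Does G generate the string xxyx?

S ⇒ SBx ⇒ xxBx ⇒ xxyx

yes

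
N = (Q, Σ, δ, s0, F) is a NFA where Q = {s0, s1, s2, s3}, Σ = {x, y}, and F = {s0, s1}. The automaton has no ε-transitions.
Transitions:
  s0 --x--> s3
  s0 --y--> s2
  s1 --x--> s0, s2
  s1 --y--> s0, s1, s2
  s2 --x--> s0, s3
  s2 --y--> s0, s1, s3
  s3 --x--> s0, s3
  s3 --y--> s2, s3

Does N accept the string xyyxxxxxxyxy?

rejected

Start: {s0}
read x: {s3}
read y: {s2, s3}
read y: {s0, s1, s2, s3}
read x: {s0, s2, s3}
read x: {s0, s3}
read x: {s0, s3}
read x: {s0, s3}
read x: {s0, s3}
read x: {s0, s3}
read y: {s2, s3}
read x: {s0, s3}
read y: {s2, s3}
Reachable ∩ accepting = {} — empty.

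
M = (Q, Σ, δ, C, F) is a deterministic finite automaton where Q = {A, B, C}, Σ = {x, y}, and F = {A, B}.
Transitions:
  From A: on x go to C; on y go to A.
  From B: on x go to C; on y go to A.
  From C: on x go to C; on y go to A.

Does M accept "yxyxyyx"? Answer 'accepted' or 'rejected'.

C --y--> A
A --x--> C
C --y--> A
A --x--> C
C --y--> A
A --y--> A
A --x--> C
End in state C, which is not an accepting state.

rejected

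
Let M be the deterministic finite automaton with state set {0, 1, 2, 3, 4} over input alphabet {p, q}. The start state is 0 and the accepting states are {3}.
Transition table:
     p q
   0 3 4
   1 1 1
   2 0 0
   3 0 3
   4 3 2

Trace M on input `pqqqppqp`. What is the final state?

0

0 --p--> 3
3 --q--> 3
3 --q--> 3
3 --q--> 3
3 --p--> 0
0 --p--> 3
3 --q--> 3
3 --p--> 0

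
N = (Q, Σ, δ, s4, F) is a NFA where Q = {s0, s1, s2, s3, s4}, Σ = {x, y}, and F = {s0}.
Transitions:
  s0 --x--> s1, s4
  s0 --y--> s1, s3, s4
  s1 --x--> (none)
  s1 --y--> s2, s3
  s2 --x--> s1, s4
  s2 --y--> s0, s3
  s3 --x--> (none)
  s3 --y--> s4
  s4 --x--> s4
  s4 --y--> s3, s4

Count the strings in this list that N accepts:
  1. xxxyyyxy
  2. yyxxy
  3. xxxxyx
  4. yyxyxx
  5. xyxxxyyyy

xxxyyyxy: rejected
yyxxy: rejected
xxxxyx: rejected
yyxyxx: rejected
xyxxxyyyy: rejected

0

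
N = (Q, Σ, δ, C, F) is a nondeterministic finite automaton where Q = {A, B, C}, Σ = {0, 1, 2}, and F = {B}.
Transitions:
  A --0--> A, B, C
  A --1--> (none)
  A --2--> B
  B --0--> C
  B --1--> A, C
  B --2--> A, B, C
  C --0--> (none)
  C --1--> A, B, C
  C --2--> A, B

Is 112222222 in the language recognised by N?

Start: {C}
read 1: {A, B, C}
read 1: {A, B, C}
read 2: {A, B, C}
read 2: {A, B, C}
read 2: {A, B, C}
read 2: {A, B, C}
read 2: {A, B, C}
read 2: {A, B, C}
read 2: {A, B, C}
Reachable ∩ accepting = {B} — nonempty.

accepted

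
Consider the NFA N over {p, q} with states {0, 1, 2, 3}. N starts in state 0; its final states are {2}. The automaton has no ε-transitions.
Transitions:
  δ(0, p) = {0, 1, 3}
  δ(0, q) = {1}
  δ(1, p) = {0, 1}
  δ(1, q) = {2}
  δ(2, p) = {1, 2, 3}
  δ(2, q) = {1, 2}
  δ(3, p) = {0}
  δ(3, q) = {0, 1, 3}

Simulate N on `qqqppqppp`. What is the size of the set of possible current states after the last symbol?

Start: {0}
read q: {1}
read q: {2}
read q: {1, 2}
read p: {0, 1, 2, 3}
read p: {0, 1, 2, 3}
read q: {0, 1, 2, 3}
read p: {0, 1, 2, 3}
read p: {0, 1, 2, 3}
read p: {0, 1, 2, 3}
Final reachable set {0, 1, 2, 3} has 4 states.

4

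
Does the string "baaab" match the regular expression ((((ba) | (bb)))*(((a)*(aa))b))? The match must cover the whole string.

Split as ba·aab: (((ba)|(bb)))* matches ba and (((a)*(aa))b) matches aab.

yes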